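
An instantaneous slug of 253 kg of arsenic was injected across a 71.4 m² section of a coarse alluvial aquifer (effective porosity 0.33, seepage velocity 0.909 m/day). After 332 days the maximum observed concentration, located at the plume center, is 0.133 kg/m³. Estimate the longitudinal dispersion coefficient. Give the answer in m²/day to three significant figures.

1.56 m²/day

At the plume center C_max = M/(n_e·A·√(4πDt)), so D = M²/(4πt·(n_e·A·C_max)²).
n_e·A·C_max = 0.33 × 71.4 × 0.133 = 3.134 kg/m.
D = 253²/(4π × 332 × 3.134²) = 1.56 m²/day.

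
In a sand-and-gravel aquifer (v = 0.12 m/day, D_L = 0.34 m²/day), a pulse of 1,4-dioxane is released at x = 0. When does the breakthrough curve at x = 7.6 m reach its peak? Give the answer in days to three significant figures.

For the 1D instantaneous-source solution, setting ∂C/∂t = 0 at fixed x gives v²t² + 2Dt − x² = 0, so t = (√(D² + v²x²) − D)/v².
√(D² + v²x²) = √(0.34² + 0.12² × 7.6²) = 0.9733; v² = 0.0144.
t = (0.9733 − 0.34)/0.0144 = 44.0 days (vs. the pure-advection estimate x/v = 63.3 d).

44.0 days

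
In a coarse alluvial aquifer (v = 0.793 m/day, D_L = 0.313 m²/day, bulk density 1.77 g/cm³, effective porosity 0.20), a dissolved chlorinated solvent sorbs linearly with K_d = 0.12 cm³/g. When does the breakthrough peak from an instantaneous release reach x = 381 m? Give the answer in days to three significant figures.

Retardation factor R = 1 + ρ_b·K_d/n = 1 + 1.77 × 0.12/0.20 = 2.062.
Sorption retards both mechanisms: v_R = v/R = 0.3846 m/day, D_R = D/R = 0.1518 m²/day.
Peak time from v_R²t² + 2D_R t − x² = 0: t = (√(D_R² + v_R²x²) − D_R)/v_R².
√(D_R² + v_R²x²) = √(0.1518² + 0.3846² × 381²) = 146.5; v_R² = 0.1479.
t = (146.5 − 0.1518)/0.1479 = 990 days.

990 days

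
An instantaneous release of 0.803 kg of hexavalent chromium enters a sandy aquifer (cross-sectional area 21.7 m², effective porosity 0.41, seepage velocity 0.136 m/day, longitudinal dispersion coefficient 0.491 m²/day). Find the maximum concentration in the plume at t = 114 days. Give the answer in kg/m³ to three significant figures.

0.00340 kg/m³

The peak of an instantaneous 1D plume sits at x = vt; there the Gaussian factor is 1 and C_max = M/(n_e·A·√(4πDt)), where n_e·A is the pore area the mass is dissolved in.
√(4πDt) = √(4π × 0.491 × 114) = 26.52 m, so C_max = 0.803/(0.41 × 21.7 × 26.52) = 0.00340 kg/m³.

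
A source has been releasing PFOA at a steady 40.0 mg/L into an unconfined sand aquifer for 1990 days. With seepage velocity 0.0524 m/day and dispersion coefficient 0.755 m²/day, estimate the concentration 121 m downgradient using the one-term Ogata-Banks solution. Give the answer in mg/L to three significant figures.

For a continuous step input, C/C₀ ≈ ½·erfc((x−vt)/(2√(Dt))).
vt = 0.0524 × 1990 = 104.276 m and 2√(Dt) = 2√(0.755 × 1990) = 77.52 m.
Argument (x−vt)/(2√(Dt)) = (121 − 104.276)/77.52 = 0.2157; ½·erfc(0.2157) = 0.3802.
C = 40.0 × 0.3802 = 15.2 mg/L.

15.2 mg/L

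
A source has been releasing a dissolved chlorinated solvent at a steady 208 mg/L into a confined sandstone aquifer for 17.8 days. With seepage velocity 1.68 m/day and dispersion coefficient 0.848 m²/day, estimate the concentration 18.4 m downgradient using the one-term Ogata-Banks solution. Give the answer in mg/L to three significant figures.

For a continuous step input, C/C₀ ≈ ½·erfc((x−vt)/(2√(Dt))).
vt = 1.68 × 17.8 = 29.904 m and 2√(Dt) = 2√(0.848 × 17.8) = 7.770 m.
Argument (x−vt)/(2√(Dt)) = (18.4 − 29.904)/7.770 = -1.481; ½·erfc(-1.481) = 0.9819.
C = 208 × 0.9819 = 204 mg/L.

204 mg/L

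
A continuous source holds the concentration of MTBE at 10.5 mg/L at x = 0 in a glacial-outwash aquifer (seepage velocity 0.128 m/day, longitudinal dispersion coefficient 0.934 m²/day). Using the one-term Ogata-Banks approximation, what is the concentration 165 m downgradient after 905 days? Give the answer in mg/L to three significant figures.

For a continuous step input, C/C₀ ≈ ½·erfc((x−vt)/(2√(Dt))).
vt = 0.128 × 905 = 115.84 m and 2√(Dt) = 2√(0.934 × 905) = 58.15 m.
Argument (x−vt)/(2√(Dt)) = (165 − 115.84)/58.15 = 0.8454; ½·erfc(0.8454) = 0.1159.
C = 10.5 × 0.1159 = 1.22 mg/L.

1.22 mg/L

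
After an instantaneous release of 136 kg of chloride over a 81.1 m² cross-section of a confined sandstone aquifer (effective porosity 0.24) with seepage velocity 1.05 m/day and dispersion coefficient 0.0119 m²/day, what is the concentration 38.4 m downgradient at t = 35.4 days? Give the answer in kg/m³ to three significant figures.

1.24 kg/m³

For an instantaneous plane source, C(x,t) = M/(n_e·A·√(4πDt)) · exp(−(x−vt)²/(4Dt)), with n_e·A the pore (flow) area.
Plume center vt = 1.05 × 35.4 = 37.17 m, so the well at 38.4 m is 1.23 m downgradient of the peak.
√(4πDt) = 2.301 m, giving peak height M/(n_e·A·√(4πDt)) = 136/(0.24 × 81.1 × 2.301) = 3.037 kg/m³.
(x−vt)²/(4Dt) = (1.23)²/(4 × 0.0119 × 35.4) = 0.8978; exp(−0.8978) = 0.4075.
C = 3.037 × 0.4075 = 1.24 kg/m³.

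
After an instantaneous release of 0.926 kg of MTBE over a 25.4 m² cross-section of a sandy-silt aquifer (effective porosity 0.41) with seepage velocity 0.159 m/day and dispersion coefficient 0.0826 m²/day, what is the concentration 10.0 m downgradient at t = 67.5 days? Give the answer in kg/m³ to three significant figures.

For an instantaneous plane source, C(x,t) = M/(n_e·A·√(4πDt)) · exp(−(x−vt)²/(4Dt)), with n_e·A the pore (flow) area.
Plume center vt = 0.159 × 67.5 = 10.7325 m, so the well at 10.0 m is 0.7325 m upgradient of the peak.
√(4πDt) = 8.370 m, giving peak height M/(n_e·A·√(4πDt)) = 0.926/(0.41 × 25.4 × 8.370) = 0.01062 kg/m³.
(x−vt)²/(4Dt) = (-0.7325)²/(4 × 0.0826 × 67.5) = 0.02406; exp(−0.02406) = 0.9762.
C = 0.01062 × 0.9762 = 0.0104 kg/m³.

0.0104 kg/m³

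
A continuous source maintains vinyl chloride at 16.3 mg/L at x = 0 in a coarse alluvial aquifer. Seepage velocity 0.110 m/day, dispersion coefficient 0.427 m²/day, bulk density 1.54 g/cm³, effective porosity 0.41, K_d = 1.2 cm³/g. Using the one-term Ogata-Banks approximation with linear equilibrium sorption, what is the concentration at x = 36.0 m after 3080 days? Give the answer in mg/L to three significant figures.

Retardation factor R = 1 + ρ_b·K_d/n = 1 + 1.54 × 1.2/0.41 = 5.507.
Sorption retards both mechanisms: v_R = v/R = 0.01997 m/day, D_R = D/R = 0.07754 m²/day.
v_R·t = 0.01997 × 3080 = 61.5076 m; 2√(D_R t) = 30.91 m; argument = (36.0 − 61.5076)/30.91 = -0.8252.
C = C₀ × ½·erfc(-0.8252) = 16.3 × 0.8784 = 14.3 mg/L.

14.3 mg/L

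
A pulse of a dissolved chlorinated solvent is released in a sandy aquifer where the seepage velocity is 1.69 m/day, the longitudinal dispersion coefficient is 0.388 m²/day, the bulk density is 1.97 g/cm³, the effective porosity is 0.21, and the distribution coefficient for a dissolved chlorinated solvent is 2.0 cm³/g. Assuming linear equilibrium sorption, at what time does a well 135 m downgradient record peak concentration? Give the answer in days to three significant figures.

Retardation factor R = 1 + ρ_b·K_d/n = 1 + 1.97 × 2.0/0.21 = 19.76.
Sorption retards both mechanisms: v_R = v/R = 0.08553 m/day, D_R = D/R = 0.01964 m²/day.
Peak time from v_R²t² + 2D_R t − x² = 0: t = (√(D_R² + v_R²x²) − D_R)/v_R².
√(D_R² + v_R²x²) = √(0.01964² + 0.08553² × 135²) = 11.55; v_R² = 0.007315.
t = (11.55 − 0.01964)/0.007315 = 1580 days.

1580 days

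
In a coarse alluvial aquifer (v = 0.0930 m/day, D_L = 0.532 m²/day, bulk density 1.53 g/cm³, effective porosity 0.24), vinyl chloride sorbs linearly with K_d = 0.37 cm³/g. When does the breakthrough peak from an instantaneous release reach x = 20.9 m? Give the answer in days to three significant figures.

576 days

Retardation factor R = 1 + ρ_b·K_d/n = 1 + 1.53 × 0.37/0.24 = 3.359.
Sorption retards both mechanisms: v_R = v/R = 0.02769 m/day, D_R = D/R = 0.1584 m²/day.
Peak time from v_R²t² + 2D_R t − x² = 0: t = (√(D_R² + v_R²x²) − D_R)/v_R².
√(D_R² + v_R²x²) = √(0.1584² + 0.02769² × 20.9²) = 0.6000; v_R² = 0.0007667.
t = (0.6000 − 0.1584)/0.0007667 = 576 days.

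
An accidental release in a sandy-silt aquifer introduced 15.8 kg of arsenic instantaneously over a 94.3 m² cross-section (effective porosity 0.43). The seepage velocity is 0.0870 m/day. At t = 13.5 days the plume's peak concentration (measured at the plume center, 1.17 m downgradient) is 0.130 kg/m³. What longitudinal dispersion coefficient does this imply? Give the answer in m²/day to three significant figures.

0.0530 m²/day

At the plume center C_max = M/(n_e·A·√(4πDt)), so D = M²/(4πt·(n_e·A·C_max)²).
n_e·A·C_max = 0.43 × 94.3 × 0.130 = 5.271 kg/m.
D = 15.8²/(4π × 13.5 × 5.271²) = 0.0530 m²/day.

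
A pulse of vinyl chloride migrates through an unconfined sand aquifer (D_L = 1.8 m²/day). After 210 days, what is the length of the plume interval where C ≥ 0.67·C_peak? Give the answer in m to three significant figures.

49.2 m

The plume is Gaussian with σ = √(2Dt) = √(2 × 1.8 × 210) = 27.50 m.
C/C_peak = exp(−Δx²/(2σ²)) = 0.67 ⇒ Δx = σ·√(−2 ln 0.67) = 27.50 × 0.8950 = 24.61 m.
Width = 2Δx = 49.2 m.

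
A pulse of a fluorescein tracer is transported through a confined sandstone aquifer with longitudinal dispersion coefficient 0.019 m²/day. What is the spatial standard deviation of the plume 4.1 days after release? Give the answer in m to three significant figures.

Dispersive spreading gives a Gaussian with σ² = 2Dt; advection only shifts the center.
σ = √(2 × 0.019 × 4.1) = 0.395 m.

0.395 m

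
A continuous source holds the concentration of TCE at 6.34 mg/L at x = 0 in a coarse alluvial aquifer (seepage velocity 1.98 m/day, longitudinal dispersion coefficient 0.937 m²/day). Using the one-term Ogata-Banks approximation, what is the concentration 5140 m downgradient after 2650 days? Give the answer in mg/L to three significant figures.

For a continuous step input, C/C₀ ≈ ½·erfc((x−vt)/(2√(Dt))).
vt = 1.98 × 2650 = 5247 m and 2√(Dt) = 2√(0.937 × 2650) = 99.66 m.
Argument (x−vt)/(2√(Dt)) = (5140 − 5247)/99.66 = -1.074; ½·erfc(-1.074) = 0.9356.
C = 6.34 × 0.9356 = 5.93 mg/L.

5.93 mg/L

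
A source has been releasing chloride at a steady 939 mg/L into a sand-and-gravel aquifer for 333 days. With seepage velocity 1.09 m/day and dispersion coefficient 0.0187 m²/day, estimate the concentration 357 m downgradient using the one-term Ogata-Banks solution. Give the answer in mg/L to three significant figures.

896 mg/L

For a continuous step input, C/C₀ ≈ ½·erfc((x−vt)/(2√(Dt))).
vt = 1.09 × 333 = 362.97 m and 2√(Dt) = 2√(0.0187 × 333) = 4.991 m.
Argument (x−vt)/(2√(Dt)) = (357 − 362.97)/4.991 = -1.196; ½·erfc(-1.196) = 0.9546.
C = 939 × 0.9546 = 896 mg/L.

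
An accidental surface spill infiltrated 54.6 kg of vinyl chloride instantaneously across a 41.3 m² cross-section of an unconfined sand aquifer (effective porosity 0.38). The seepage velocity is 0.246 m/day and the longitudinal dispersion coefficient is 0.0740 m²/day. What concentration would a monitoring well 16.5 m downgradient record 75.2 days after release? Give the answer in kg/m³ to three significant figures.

For an instantaneous plane source, C(x,t) = M/(n_e·A·√(4πDt)) · exp(−(x−vt)²/(4Dt)), with n_e·A the pore (flow) area.
Plume center vt = 0.246 × 75.2 = 18.4992 m, so the well at 16.5 m is 1.9992 m upgradient of the peak.
√(4πDt) = 8.362 m, giving peak height M/(n_e·A·√(4πDt)) = 54.6/(0.38 × 41.3 × 8.362) = 0.4161 kg/m³.
(x−vt)²/(4Dt) = (-1.9992)²/(4 × 0.0740 × 75.2) = 0.1796; exp(−0.1796) = 0.8356.
C = 0.4161 × 0.8356 = 0.348 kg/m³.

0.348 kg/m³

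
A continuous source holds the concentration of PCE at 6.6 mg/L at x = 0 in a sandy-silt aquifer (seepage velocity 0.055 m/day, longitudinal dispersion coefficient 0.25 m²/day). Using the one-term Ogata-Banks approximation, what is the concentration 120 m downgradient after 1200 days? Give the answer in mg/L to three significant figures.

For a continuous step input, C/C₀ ≈ ½·erfc((x−vt)/(2√(Dt))).
vt = 0.055 × 1200 = 66 m and 2√(Dt) = 2√(0.25 × 1200) = 34.64 m.
Argument (x−vt)/(2√(Dt)) = (120 − 66)/34.64 = 1.559; ½·erfc(1.559) = 0.01374.
C = 6.6 × 0.01374 = 0.0907 mg/L.

0.0907 mg/L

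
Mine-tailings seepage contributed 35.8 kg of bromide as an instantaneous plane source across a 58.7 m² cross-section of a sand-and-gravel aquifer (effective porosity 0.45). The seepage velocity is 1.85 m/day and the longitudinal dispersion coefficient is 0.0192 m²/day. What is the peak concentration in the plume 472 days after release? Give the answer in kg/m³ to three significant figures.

0.127 kg/m³

The peak of an instantaneous 1D plume sits at x = vt; there the Gaussian factor is 1 and C_max = M/(n_e·A·√(4πDt)), where n_e·A is the pore area the mass is dissolved in.
√(4πDt) = √(4π × 0.0192 × 472) = 10.67 m, so C_max = 35.8/(0.45 × 58.7 × 10.67) = 0.127 kg/m³.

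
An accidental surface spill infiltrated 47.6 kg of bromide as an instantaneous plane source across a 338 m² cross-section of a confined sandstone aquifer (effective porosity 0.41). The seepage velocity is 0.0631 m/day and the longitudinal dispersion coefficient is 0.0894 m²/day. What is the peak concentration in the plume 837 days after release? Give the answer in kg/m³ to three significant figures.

The peak of an instantaneous 1D plume sits at x = vt; there the Gaussian factor is 1 and C_max = M/(n_e·A·√(4πDt)), where n_e·A is the pore area the mass is dissolved in.
√(4πDt) = √(4π × 0.0894 × 837) = 30.66 m, so C_max = 47.6/(0.41 × 338 × 30.66) = 0.0112 kg/m³.

0.0112 kg/m³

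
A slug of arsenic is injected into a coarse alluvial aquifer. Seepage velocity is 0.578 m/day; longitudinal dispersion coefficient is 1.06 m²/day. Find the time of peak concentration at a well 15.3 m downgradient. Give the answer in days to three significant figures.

For the 1D instantaneous-source solution, setting ∂C/∂t = 0 at fixed x gives v²t² + 2Dt − x² = 0, so t = (√(D² + v²x²) − D)/v².
√(D² + v²x²) = √(1.06² + 0.578² × 15.3²) = 8.907; v² = 0.334084.
t = (8.907 − 1.06)/0.334084 = 23.5 days (vs. the pure-advection estimate x/v = 26.5 d).

23.5 days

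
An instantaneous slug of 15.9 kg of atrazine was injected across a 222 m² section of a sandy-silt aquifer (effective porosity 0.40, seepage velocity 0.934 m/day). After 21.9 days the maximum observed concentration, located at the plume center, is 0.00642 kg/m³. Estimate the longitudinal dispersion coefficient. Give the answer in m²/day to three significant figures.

At the plume center C_max = M/(n_e·A·√(4πDt)), so D = M²/(4πt·(n_e·A·C_max)²).
n_e·A·C_max = 0.40 × 222 × 0.00642 = 0.5701 kg/m.
D = 15.9²/(4π × 21.9 × 0.5701²) = 2.83 m²/day.

2.83 m²/day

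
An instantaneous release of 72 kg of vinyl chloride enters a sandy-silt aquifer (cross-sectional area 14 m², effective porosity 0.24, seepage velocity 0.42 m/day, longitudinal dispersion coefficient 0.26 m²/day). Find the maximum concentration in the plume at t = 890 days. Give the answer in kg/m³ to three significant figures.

0.397 kg/m³

The peak of an instantaneous 1D plume sits at x = vt; there the Gaussian factor is 1 and C_max = M/(n_e·A·√(4πDt)), where n_e·A is the pore area the mass is dissolved in.
√(4πDt) = √(4π × 0.26 × 890) = 53.92 m, so C_max = 72/(0.24 × 14 × 53.92) = 0.397 kg/m³.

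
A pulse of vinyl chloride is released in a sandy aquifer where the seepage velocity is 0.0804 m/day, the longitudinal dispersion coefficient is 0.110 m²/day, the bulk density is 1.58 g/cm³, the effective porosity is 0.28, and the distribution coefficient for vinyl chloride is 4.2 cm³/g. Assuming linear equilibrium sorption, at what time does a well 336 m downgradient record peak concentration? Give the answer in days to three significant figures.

103000 days

Retardation factor R = 1 + ρ_b·K_d/n = 1 + 1.58 × 4.2/0.28 = 24.70.
Sorption retards both mechanisms: v_R = v/R = 0.003255 m/day, D_R = D/R = 0.004453 m²/day.
Peak time from v_R²t² + 2D_R t − x² = 0: t = (√(D_R² + v_R²x²) − D_R)/v_R².
√(D_R² + v_R²x²) = √(0.004453² + 0.003255² × 336²) = 1.094; v_R² = 1.060e-05.
t = (1.094 − 0.004453)/1.060e-05 = 103000 days.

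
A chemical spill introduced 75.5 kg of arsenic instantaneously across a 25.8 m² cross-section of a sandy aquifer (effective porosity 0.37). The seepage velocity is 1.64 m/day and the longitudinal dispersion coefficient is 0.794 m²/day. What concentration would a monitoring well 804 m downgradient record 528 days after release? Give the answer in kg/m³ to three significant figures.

0.0111 kg/m³

For an instantaneous plane source, C(x,t) = M/(n_e·A·√(4πDt)) · exp(−(x−vt)²/(4Dt)), with n_e·A the pore (flow) area.
Plume center vt = 1.64 × 528 = 865.92 m, so the well at 804 m is 61.92 m upgradient of the peak.
√(4πDt) = 72.58 m, giving peak height M/(n_e·A·√(4πDt)) = 75.5/(0.37 × 25.8 × 72.58) = 0.1090 kg/m³.
(x−vt)²/(4Dt) = (-61.92)²/(4 × 0.794 × 528) = 2.286; exp(−2.286) = 0.1017.
C = 0.1090 × 0.1017 = 0.0111 kg/m³.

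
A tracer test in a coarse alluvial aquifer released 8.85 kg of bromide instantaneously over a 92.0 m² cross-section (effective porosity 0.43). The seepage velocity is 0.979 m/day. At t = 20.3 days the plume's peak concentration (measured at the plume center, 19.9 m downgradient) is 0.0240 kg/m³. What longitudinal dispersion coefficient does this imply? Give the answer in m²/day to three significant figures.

At the plume center C_max = M/(n_e·A·√(4πDt)), so D = M²/(4πt·(n_e·A·C_max)²).
n_e·A·C_max = 0.43 × 92.0 × 0.0240 = 0.9494 kg/m.
D = 8.85²/(4π × 20.3 × 0.9494²) = 0.341 m²/day.

0.341 m²/day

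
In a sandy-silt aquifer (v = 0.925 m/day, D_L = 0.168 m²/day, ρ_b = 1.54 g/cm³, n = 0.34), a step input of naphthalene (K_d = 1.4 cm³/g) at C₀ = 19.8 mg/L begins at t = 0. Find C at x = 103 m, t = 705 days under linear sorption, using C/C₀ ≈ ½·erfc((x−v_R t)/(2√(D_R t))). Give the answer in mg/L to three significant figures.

Retardation factor R = 1 + ρ_b·K_d/n = 1 + 1.54 × 1.4/0.34 = 7.341.
Sorption retards both mechanisms: v_R = v/R = 0.1260 m/day, D_R = D/R = 0.02289 m²/day.
v_R·t = 0.1260 × 705 = 88.83 m; 2√(D_R t) = 8.034 m; argument = (103 − 88.83)/8.034 = 1.764.
C = C₀ × ½·erfc(1.764) = 19.8 × 0.006304 = 0.125 mg/L.

0.125 mg/L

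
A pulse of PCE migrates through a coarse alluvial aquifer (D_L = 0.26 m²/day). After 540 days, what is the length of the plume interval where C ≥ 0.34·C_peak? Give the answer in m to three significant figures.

The plume is Gaussian with σ = √(2Dt) = √(2 × 0.26 × 540) = 16.76 m.
C/C_peak = exp(−Δx²/(2σ²)) = 0.34 ⇒ Δx = σ·√(−2 ln 0.34) = 16.76 × 1.469 = 24.62 m.
Width = 2Δx = 49.2 m.

49.2 m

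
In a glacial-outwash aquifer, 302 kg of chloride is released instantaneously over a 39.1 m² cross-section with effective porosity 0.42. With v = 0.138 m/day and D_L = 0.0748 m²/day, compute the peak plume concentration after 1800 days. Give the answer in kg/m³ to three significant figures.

The peak of an instantaneous 1D plume sits at x = vt; there the Gaussian factor is 1 and C_max = M/(n_e·A·√(4πDt)), where n_e·A is the pore area the mass is dissolved in.
√(4πDt) = √(4π × 0.0748 × 1800) = 41.13 m, so C_max = 302/(0.42 × 39.1 × 41.13) = 0.447 kg/m³.

0.447 kg/m³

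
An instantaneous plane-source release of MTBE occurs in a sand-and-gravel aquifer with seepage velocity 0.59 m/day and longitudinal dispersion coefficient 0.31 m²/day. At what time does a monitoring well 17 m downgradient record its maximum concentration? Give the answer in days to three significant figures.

For the 1D instantaneous-source solution, setting ∂C/∂t = 0 at fixed x gives v²t² + 2Dt − x² = 0, so t = (√(D² + v²x²) − D)/v².
√(D² + v²x²) = √(0.31² + 0.59² × 17²) = 10.03; v² = 0.3481.
t = (10.03 − 0.31)/0.3481 = 27.9 days (vs. the pure-advection estimate x/v = 28.8 d).

27.9 days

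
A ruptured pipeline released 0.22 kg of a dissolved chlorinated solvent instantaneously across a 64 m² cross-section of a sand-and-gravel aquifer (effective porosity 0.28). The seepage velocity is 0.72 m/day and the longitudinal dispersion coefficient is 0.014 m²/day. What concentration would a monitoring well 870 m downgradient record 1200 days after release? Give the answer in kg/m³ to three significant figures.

For an instantaneous plane source, C(x,t) = M/(n_e·A·√(4πDt)) · exp(−(x−vt)²/(4Dt)), with n_e·A the pore (flow) area.
Plume center vt = 0.72 × 1200 = 864 m, so the well at 870 m is 6 m downgradient of the peak.
√(4πDt) = 14.53 m, giving peak height M/(n_e·A·√(4πDt)) = 0.22/(0.28 × 64 × 14.53) = 0.0008449 kg/m³.
(x−vt)²/(4Dt) = (6)²/(4 × 0.014 × 1200) = 0.5357; exp(−0.5357) = 0.5853.
C = 0.0008449 × 0.5853 = 0.000495 kg/m³.

0.000495 kg/m³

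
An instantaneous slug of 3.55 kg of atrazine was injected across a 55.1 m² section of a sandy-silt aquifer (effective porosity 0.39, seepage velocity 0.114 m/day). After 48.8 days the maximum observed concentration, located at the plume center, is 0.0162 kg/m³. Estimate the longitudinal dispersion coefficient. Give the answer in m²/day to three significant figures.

0.170 m²/day

At the plume center C_max = M/(n_e·A·√(4πDt)), so D = M²/(4πt·(n_e·A·C_max)²).
n_e·A·C_max = 0.39 × 55.1 × 0.0162 = 0.3481 kg/m.
D = 3.55²/(4π × 48.8 × 0.3481²) = 0.170 m²/day.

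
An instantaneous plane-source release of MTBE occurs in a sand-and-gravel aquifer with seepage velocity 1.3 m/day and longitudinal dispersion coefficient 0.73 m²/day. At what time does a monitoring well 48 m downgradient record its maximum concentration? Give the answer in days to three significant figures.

For the 1D instantaneous-source solution, setting ∂C/∂t = 0 at fixed x gives v²t² + 2Dt − x² = 0, so t = (√(D² + v²x²) − D)/v².
√(D² + v²x²) = √(0.73² + 1.3² × 48²) = 62.40; v² = 1.69.
t = (62.40 − 0.73)/1.69 = 36.5 days (vs. the pure-advection estimate x/v = 36.9 d).

36.5 days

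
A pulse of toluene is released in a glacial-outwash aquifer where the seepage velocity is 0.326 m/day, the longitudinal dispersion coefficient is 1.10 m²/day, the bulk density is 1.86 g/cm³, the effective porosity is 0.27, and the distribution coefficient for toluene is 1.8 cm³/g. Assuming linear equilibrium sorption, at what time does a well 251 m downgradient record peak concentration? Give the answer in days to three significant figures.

Retardation factor R = 1 + ρ_b·K_d/n = 1 + 1.86 × 1.8/0.27 = 13.40.
Sorption retards both mechanisms: v_R = v/R = 0.02433 m/day, D_R = D/R = 0.08209 m²/day.
Peak time from v_R²t² + 2D_R t − x² = 0: t = (√(D_R² + v_R²x²) − D_R)/v_R².
√(D_R² + v_R²x²) = √(0.08209² + 0.02433² × 251²) = 6.107; v_R² = 0.0005919.
t = (6.107 − 0.08209)/0.0005919 = 10200 days.

10200 days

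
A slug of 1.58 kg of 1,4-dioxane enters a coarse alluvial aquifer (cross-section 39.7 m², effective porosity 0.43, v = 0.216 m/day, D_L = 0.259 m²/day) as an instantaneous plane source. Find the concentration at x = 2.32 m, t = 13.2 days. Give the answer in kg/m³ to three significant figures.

For an instantaneous plane source, C(x,t) = M/(n_e·A·√(4πDt)) · exp(−(x−vt)²/(4Dt)), with n_e·A the pore (flow) area.
Plume center vt = 0.216 × 13.2 = 2.8512 m, so the well at 2.32 m is 0.5312 m upgradient of the peak.
√(4πDt) = 6.555 m, giving peak height M/(n_e·A·√(4πDt)) = 1.58/(0.43 × 39.7 × 6.555) = 0.01412 kg/m³.
(x−vt)²/(4Dt) = (-0.5312)²/(4 × 0.259 × 13.2) = 0.02063; exp(−0.02063) = 0.9796.
C = 0.01412 × 0.9796 = 0.0138 kg/m³.

0.0138 kg/m³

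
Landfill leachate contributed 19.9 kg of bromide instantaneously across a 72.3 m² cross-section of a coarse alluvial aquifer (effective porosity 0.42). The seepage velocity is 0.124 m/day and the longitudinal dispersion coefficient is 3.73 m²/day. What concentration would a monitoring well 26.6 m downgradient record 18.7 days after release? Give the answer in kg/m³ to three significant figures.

For an instantaneous plane source, C(x,t) = M/(n_e·A·√(4πDt)) · exp(−(x−vt)²/(4Dt)), with n_e·A the pore (flow) area.
Plume center vt = 0.124 × 18.7 = 2.3188 m, so the well at 26.6 m is 24.2812 m downgradient of the peak.
√(4πDt) = 29.61 m, giving peak height M/(n_e·A·√(4πDt)) = 19.9/(0.42 × 72.3 × 29.61) = 0.02213 kg/m³.
(x−vt)²/(4Dt) = (24.2812)²/(4 × 3.73 × 18.7) = 2.113; exp(−2.113) = 0.1209.
C = 0.02213 × 0.1209 = 0.00268 kg/m³.

0.00268 kg/m³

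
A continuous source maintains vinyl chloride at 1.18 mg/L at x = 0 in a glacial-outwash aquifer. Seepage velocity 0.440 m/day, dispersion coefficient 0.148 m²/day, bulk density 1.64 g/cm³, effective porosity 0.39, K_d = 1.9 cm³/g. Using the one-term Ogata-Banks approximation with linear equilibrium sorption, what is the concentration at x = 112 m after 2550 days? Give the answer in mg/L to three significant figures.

1.08 mg/L

Retardation factor R = 1 + ρ_b·K_d/n = 1 + 1.64 × 1.9/0.39 = 8.990.
Sorption retards both mechanisms: v_R = v/R = 0.04894 m/day, D_R = D/R = 0.01646 m²/day.
v_R·t = 0.04894 × 2550 = 124.797 m; 2√(D_R t) = 12.96 m; argument = (112 − 124.797)/12.96 = -0.9874.
C = C₀ × ½·erfc(-0.9874) = 1.18 × 0.9187 = 1.08 mg/L.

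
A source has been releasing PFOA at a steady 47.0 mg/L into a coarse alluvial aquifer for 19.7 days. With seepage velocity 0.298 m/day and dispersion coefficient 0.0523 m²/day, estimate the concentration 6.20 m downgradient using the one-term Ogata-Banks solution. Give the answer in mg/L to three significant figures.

19.2 mg/L

For a continuous step input, C/C₀ ≈ ½·erfc((x−vt)/(2√(Dt))).
vt = 0.298 × 19.7 = 5.8706 m and 2√(Dt) = 2√(0.0523 × 19.7) = 2.030 m.
Argument (x−vt)/(2√(Dt)) = (6.20 − 5.8706)/2.030 = 0.1623; ½·erfc(0.1623) = 0.4092.
C = 47.0 × 0.4092 = 19.2 mg/L.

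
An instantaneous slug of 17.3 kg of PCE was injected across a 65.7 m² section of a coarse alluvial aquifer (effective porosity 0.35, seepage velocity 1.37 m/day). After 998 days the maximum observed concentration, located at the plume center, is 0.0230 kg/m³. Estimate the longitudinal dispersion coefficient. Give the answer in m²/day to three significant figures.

At the plume center C_max = M/(n_e·A·√(4πDt)), so D = M²/(4πt·(n_e·A·C_max)²).
n_e·A·C_max = 0.35 × 65.7 × 0.0230 = 0.5289 kg/m.
D = 17.3²/(4π × 998 × 0.5289²) = 0.0853 m²/day.

0.0853 m²/day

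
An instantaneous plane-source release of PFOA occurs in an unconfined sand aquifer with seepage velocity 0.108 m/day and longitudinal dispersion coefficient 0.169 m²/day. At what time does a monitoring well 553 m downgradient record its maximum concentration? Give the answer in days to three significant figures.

For the 1D instantaneous-source solution, setting ∂C/∂t = 0 at fixed x gives v²t² + 2Dt − x² = 0, so t = (√(D² + v²x²) − D)/v².
√(D² + v²x²) = √(0.169² + 0.108² × 553²) = 59.72; v² = 0.011664.
t = (59.72 − 0.169)/0.011664 = 5110 days (vs. the pure-advection estimate x/v = 5120 d).

5110 days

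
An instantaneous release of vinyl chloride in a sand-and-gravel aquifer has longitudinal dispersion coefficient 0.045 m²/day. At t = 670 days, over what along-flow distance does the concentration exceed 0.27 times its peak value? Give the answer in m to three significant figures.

25.1 m

The plume is Gaussian with σ = √(2Dt) = √(2 × 0.045 × 670) = 7.765 m.
C/C_peak = exp(−Δx²/(2σ²)) = 0.27 ⇒ Δx = σ·√(−2 ln 0.27) = 7.765 × 1.618 = 12.56 m.
Width = 2Δx = 25.1 m.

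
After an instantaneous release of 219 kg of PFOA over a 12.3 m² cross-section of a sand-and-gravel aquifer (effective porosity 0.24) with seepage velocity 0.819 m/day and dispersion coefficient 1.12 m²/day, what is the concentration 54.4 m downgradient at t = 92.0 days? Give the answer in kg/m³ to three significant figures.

0.711 kg/m³

For an instantaneous plane source, C(x,t) = M/(n_e·A·√(4πDt)) · exp(−(x−vt)²/(4Dt)), with n_e·A the pore (flow) area.
Plume center vt = 0.819 × 92.0 = 75.348 m, so the well at 54.4 m is 20.948 m upgradient of the peak.
√(4πDt) = 35.98 m, giving peak height M/(n_e·A·√(4πDt)) = 219/(0.24 × 12.3 × 35.98) = 2.062 kg/m³.
(x−vt)²/(4Dt) = (-20.948)²/(4 × 1.12 × 92.0) = 1.065; exp(−1.065) = 0.3447.
C = 2.062 × 0.3447 = 0.711 kg/m³.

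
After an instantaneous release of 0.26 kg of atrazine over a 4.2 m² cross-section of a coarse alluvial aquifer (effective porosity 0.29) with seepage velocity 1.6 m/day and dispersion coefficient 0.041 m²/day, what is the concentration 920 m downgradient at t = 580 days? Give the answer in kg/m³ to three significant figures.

0.00630 kg/m³

For an instantaneous plane source, C(x,t) = M/(n_e·A·√(4πDt)) · exp(−(x−vt)²/(4Dt)), with n_e·A the pore (flow) area.
Plume center vt = 1.6 × 580 = 928 m, so the well at 920 m is 8 m upgradient of the peak.
√(4πDt) = 17.29 m, giving peak height M/(n_e·A·√(4πDt)) = 0.26/(0.29 × 4.2 × 17.29) = 0.01235 kg/m³.
(x−vt)²/(4Dt) = (-8)²/(4 × 0.041 × 580) = 0.6728; exp(−0.6728) = 0.5103.
C = 0.01235 × 0.5103 = 0.00630 kg/m³.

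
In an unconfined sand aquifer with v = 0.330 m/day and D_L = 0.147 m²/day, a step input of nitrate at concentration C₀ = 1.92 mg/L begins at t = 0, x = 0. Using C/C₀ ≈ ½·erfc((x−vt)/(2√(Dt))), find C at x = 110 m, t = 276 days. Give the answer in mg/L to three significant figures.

0.0343 mg/L

For a continuous step input, C/C₀ ≈ ½·erfc((x−vt)/(2√(Dt))).
vt = 0.330 × 276 = 91.08 m and 2√(Dt) = 2√(0.147 × 276) = 12.74 m.
Argument (x−vt)/(2√(Dt)) = (110 − 91.08)/12.74 = 1.485; ½·erfc(1.485) = 0.01786.
C = 1.92 × 0.01786 = 0.0343 mg/L.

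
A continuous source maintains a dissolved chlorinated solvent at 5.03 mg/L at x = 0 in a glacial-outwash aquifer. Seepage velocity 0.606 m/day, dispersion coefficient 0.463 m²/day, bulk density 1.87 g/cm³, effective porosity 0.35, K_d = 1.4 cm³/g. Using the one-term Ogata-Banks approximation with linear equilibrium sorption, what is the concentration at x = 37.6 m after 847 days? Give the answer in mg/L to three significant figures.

Retardation factor R = 1 + ρ_b·K_d/n = 1 + 1.87 × 1.4/0.35 = 8.480.
Sorption retards both mechanisms: v_R = v/R = 0.07146 m/day, D_R = D/R = 0.05460 m²/day.
v_R·t = 0.07146 × 847 = 60.52662 m; 2√(D_R t) = 13.60 m; argument = (37.6 − 60.52662)/13.60 = -1.686.
C = C₀ × ½·erfc(-1.686) = 5.03 × 0.9914 = 4.99 mg/L.

4.99 mg/L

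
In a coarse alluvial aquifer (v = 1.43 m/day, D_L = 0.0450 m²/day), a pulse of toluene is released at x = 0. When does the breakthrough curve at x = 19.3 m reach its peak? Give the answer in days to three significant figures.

13.5 days

For the 1D instantaneous-source solution, setting ∂C/∂t = 0 at fixed x gives v²t² + 2Dt − x² = 0, so t = (√(D² + v²x²) − D)/v².
√(D² + v²x²) = √(0.0450² + 1.43² × 19.3²) = 27.60; v² = 2.0449.
t = (27.60 − 0.0450)/2.0449 = 13.5 days (vs. the pure-advection estimate x/v = 13.5 d).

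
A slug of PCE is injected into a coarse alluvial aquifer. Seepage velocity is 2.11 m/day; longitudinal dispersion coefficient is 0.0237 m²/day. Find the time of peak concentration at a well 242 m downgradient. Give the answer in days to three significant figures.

For the 1D instantaneous-source solution, setting ∂C/∂t = 0 at fixed x gives v²t² + 2Dt − x² = 0, so t = (√(D² + v²x²) − D)/v².
√(D² + v²x²) = √(0.0237² + 2.11² × 242²) = 510.6; v² = 4.4521.
t = (510.6 − 0.0237)/4.4521 = 115 days (vs. the pure-advection estimate x/v = 115 d).

115 days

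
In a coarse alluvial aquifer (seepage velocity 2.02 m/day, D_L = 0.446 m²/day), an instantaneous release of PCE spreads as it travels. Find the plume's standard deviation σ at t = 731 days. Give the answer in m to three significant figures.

25.5 m

Dispersive spreading gives a Gaussian with σ² = 2Dt; advection only shifts the center.
σ = √(2 × 0.446 × 731) = 25.5 m.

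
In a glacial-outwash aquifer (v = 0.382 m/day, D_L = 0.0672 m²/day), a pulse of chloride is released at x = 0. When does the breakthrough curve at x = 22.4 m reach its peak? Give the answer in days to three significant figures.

For the 1D instantaneous-source solution, setting ∂C/∂t = 0 at fixed x gives v²t² + 2Dt − x² = 0, so t = (√(D² + v²x²) − D)/v².
√(D² + v²x²) = √(0.0672² + 0.382² × 22.4²) = 8.557; v² = 0.145924.
t = (8.557 − 0.0672)/0.145924 = 58.2 days (vs. the pure-advection estimate x/v = 58.6 d).

58.2 days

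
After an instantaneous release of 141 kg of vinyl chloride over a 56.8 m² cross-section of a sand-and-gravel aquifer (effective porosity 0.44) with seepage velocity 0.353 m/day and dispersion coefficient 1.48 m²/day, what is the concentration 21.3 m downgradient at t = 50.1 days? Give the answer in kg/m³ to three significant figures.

0.177 kg/m³

For an instantaneous plane source, C(x,t) = M/(n_e·A·√(4πDt)) · exp(−(x−vt)²/(4Dt)), with n_e·A the pore (flow) area.
Plume center vt = 0.353 × 50.1 = 17.6853 m, so the well at 21.3 m is 3.6147 m downgradient of the peak.
√(4πDt) = 30.52 m, giving peak height M/(n_e·A·√(4πDt)) = 141/(0.44 × 56.8 × 30.52) = 0.1849 kg/m³.
(x−vt)²/(4Dt) = (3.6147)²/(4 × 1.48 × 50.1) = 0.04405; exp(−0.04405) = 0.9569.
C = 0.1849 × 0.9569 = 0.177 kg/m³.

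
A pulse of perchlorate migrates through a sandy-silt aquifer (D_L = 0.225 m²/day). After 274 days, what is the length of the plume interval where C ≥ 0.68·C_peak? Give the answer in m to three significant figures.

19.5 m

The plume is Gaussian with σ = √(2Dt) = √(2 × 0.225 × 274) = 11.10 m.
C/C_peak = exp(−Δx²/(2σ²)) = 0.68 ⇒ Δx = σ·√(−2 ln 0.68) = 11.10 × 0.8783 = 9.749 m.
Width = 2Δx = 19.5 m.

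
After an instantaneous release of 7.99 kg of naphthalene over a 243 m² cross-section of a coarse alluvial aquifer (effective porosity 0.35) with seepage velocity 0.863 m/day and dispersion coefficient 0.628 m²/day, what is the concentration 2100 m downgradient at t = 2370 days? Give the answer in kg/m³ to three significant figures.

0.000416 kg/m³

For an instantaneous plane source, C(x,t) = M/(n_e·A·√(4πDt)) · exp(−(x−vt)²/(4Dt)), with n_e·A the pore (flow) area.
Plume center vt = 0.863 × 2370 = 2045.31 m, so the well at 2100 m is 54.69 m downgradient of the peak.
√(4πDt) = 136.8 m, giving peak height M/(n_e·A·√(4πDt)) = 7.99/(0.35 × 243 × 136.8) = 0.0006867 kg/m³.
(x−vt)²/(4Dt) = (54.69)²/(4 × 0.628 × 2370) = 0.5024; exp(−0.5024) = 0.6051.
C = 0.0006867 × 0.6051 = 0.000416 kg/m³.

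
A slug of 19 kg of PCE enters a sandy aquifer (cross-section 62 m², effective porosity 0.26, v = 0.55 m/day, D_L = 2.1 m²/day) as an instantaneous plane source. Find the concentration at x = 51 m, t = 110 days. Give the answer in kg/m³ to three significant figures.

0.0198 kg/m³

For an instantaneous plane source, C(x,t) = M/(n_e·A·√(4πDt)) · exp(−(x−vt)²/(4Dt)), with n_e·A the pore (flow) area.
Plume center vt = 0.55 × 110 = 60.5 m, so the well at 51 m is 9.5 m upgradient of the peak.
√(4πDt) = 53.88 m, giving peak height M/(n_e·A·√(4πDt)) = 19/(0.26 × 62 × 53.88) = 0.02188 kg/m³.
(x−vt)²/(4Dt) = (-9.5)²/(4 × 2.1 × 110) = 0.09767; exp(−0.09767) = 0.9069.
C = 0.02188 × 0.9069 = 0.0198 kg/m³.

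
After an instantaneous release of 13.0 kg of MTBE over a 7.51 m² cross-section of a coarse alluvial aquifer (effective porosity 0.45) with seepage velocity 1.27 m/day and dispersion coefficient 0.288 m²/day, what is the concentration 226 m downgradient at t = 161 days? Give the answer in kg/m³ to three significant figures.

For an instantaneous plane source, C(x,t) = M/(n_e·A·√(4πDt)) · exp(−(x−vt)²/(4Dt)), with n_e·A the pore (flow) area.
Plume center vt = 1.27 × 161 = 204.47 m, so the well at 226 m is 21.53 m downgradient of the peak.
√(4πDt) = 24.14 m, giving peak height M/(n_e·A·√(4πDt)) = 13.0/(0.45 × 7.51 × 24.14) = 0.1594 kg/m³.
(x−vt)²/(4Dt) = (21.53)²/(4 × 0.288 × 161) = 2.499; exp(−2.499) = 0.08217.
C = 0.1594 × 0.08217 = 0.0131 kg/m³.

0.0131 kg/m³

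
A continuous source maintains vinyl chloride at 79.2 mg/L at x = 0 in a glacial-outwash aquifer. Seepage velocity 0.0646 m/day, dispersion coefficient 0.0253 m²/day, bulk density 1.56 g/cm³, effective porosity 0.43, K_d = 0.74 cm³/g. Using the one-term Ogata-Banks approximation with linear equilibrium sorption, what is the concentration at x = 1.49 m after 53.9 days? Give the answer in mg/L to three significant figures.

20.8 mg/L

Retardation factor R = 1 + ρ_b·K_d/n = 1 + 1.56 × 0.74/0.43 = 3.685.
Sorption retards both mechanisms: v_R = v/R = 0.01753 m/day, D_R = D/R = 0.006866 m²/day.
v_R·t = 0.01753 × 53.9 = 0.944867 m; 2√(D_R t) = 1.217 m; argument = (1.49 − 0.944867)/1.217 = 0.4479.
C = C₀ × ½·erfc(0.4479) = 79.2 × 0.2632 = 20.8 mg/L.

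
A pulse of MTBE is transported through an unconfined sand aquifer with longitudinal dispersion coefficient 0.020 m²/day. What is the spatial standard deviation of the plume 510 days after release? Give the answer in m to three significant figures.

Dispersive spreading gives a Gaussian with σ² = 2Dt; advection only shifts the center.
σ = √(2 × 0.020 × 510) = 4.52 m.

4.52 m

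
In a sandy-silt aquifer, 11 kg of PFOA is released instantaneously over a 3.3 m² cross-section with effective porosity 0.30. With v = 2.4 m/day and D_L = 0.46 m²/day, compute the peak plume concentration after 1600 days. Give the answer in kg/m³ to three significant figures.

The peak of an instantaneous 1D plume sits at x = vt; there the Gaussian factor is 1 and C_max = M/(n_e·A·√(4πDt)), where n_e·A is the pore area the mass is dissolved in.
√(4πDt) = √(4π × 0.46 × 1600) = 96.17 m, so C_max = 11/(0.30 × 3.3 × 96.17) = 0.116 kg/m³.

0.116 kg/m³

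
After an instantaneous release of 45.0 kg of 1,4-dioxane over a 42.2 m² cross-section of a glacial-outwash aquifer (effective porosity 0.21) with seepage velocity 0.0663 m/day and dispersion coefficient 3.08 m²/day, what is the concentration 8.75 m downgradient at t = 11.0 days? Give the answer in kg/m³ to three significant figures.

0.153 kg/m³

For an instantaneous plane source, C(x,t) = M/(n_e·A·√(4πDt)) · exp(−(x−vt)²/(4Dt)), with n_e·A the pore (flow) area.
Plume center vt = 0.0663 × 11.0 = 0.7293 m, so the well at 8.75 m is 8.0207 m downgradient of the peak.
√(4πDt) = 20.63 m, giving peak height M/(n_e·A·√(4πDt)) = 45.0/(0.21 × 42.2 × 20.63) = 0.2461 kg/m³.
(x−vt)²/(4Dt) = (8.0207)²/(4 × 3.08 × 11.0) = 0.4747; exp(−0.4747) = 0.6221.
C = 0.2461 × 0.6221 = 0.153 kg/m³.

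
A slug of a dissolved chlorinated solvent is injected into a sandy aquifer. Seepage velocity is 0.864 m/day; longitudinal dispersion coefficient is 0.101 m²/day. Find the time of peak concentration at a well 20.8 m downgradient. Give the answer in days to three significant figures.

23.9 days

For the 1D instantaneous-source solution, setting ∂C/∂t = 0 at fixed x gives v²t² + 2Dt − x² = 0, so t = (√(D² + v²x²) − D)/v².
√(D² + v²x²) = √(0.101² + 0.864² × 20.8²) = 17.97; v² = 0.746496.
t = (17.97 − 0.101)/0.746496 = 23.9 days (vs. the pure-advection estimate x/v = 24.1 d).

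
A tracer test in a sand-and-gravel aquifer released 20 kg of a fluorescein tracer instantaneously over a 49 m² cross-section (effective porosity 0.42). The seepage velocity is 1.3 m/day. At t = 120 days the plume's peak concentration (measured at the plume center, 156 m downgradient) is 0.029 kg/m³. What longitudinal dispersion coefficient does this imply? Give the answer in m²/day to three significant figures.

At the plume center C_max = M/(n_e·A·√(4πDt)), so D = M²/(4πt·(n_e·A·C_max)²).
n_e·A·C_max = 0.42 × 49 × 0.029 = 0.5968 kg/m.
D = 20²/(4π × 120 × 0.5968²) = 0.745 m²/day.

0.745 m²/day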